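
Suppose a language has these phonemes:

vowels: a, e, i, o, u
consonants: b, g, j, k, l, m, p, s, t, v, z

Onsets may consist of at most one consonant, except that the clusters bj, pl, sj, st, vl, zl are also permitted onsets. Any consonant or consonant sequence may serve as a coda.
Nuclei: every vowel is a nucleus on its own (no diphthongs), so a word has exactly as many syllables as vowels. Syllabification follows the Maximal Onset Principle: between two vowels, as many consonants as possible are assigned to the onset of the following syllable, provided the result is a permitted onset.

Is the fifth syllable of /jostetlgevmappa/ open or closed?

open

The vowels are o, e, e, a, a — 5 nuclei, so 5 syllables.
/o…e/ gap (V1→V2): /st/ is a licit onset in full, so it all attaches to the next syllable.
/e…e/ gap (V2→V3): /tlg/; trying suffixes from longest down, /g/ is the first permitted one, so coda /tl/ | onset /g/.
/e…a/ gap (V3→V4): cluster /vm/ — the longest permitted-onset suffix is /m/; onset = /m/, preceding coda = /v/.
/a…a/ gap (V4→V5): /pp/; trying suffixes from longest down, /p/ is the first permitted one, so coda /p/ | onset /p/.
Syllabification: jo.stetl.gev.map.pa.
Syllable 5 is /pa/; it ends in its nucleus with no coda, so it is open.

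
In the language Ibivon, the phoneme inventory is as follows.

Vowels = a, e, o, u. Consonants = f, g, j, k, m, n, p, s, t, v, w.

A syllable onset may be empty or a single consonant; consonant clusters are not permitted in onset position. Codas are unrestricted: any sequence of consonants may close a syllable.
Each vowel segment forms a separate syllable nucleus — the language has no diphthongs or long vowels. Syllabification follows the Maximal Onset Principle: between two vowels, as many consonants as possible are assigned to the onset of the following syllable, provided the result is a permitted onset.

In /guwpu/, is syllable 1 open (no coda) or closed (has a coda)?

closed

Vowels present: u, u; each is a nucleus, giving 2 syllables.
/u…u/ gap (V1→V2): /wp/ — longest licit onset from the right is /p/, leaving /w/ as coda.
Result: guw.pu.
Syllable 1 is /guw/ with coda /w/, so it is closed.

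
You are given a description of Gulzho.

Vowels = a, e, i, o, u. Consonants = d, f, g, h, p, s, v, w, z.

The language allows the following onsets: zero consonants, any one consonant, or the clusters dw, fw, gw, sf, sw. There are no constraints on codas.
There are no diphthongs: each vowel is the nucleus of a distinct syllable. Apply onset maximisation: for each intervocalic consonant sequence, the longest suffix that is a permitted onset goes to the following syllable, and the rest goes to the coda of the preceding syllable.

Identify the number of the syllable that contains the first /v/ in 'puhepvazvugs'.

3

The vowels are u, e, a, u — 4 nuclei, so 4 syllables.
/u…e/ gap (V1→V2): just /h/ — single C goes to the following onset.
/e…a/ gap (V2→V3): /pv/ splits as /p/ + /v/ (/v/ is the longest suffix that is a licit onset).
/a…u/ gap (V3→V4): /zv/ splits as /z/ + /v/ (/v/ is the longest suffix that is a licit onset).
Syllabification: pu.hep.vaz.vugs.
The first /v/ is in the onset of syllable 3 (/vaz/).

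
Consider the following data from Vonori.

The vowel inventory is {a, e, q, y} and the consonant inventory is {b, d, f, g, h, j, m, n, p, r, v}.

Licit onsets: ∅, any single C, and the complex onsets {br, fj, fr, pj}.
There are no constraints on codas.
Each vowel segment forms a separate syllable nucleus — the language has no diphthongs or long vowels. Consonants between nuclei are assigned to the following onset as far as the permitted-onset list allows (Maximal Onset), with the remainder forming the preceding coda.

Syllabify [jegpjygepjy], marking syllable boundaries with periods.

Nuclei (vowels): e, y, e, y → 4 syllables.
/e…y/ gap (V1→V2): /gpj/ splits as /g/ + /pj/ (/pj/ is the longest suffix that is a licit onset).
/y…e/ gap (V2→V3): /g/ is a single consonant, so it becomes the next onset.
/e…y/ gap (V3→V4): cluster /pj/ — /pj/ is itself a permitted onset, so the whole cluster goes right; preceding coda = ∅.

jeg.pjy.ge.pjy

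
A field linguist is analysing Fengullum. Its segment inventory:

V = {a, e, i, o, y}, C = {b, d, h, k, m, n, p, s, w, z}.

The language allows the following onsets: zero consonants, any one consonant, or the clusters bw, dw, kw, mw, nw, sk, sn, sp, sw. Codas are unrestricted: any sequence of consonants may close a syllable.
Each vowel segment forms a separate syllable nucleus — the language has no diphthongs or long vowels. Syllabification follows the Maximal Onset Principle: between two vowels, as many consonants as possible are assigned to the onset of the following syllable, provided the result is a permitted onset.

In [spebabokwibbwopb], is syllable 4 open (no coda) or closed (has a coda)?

closed

Vowels present: e, a, o, i, o; each is a nucleus, giving 5 syllables.
V1 /e/ – V2 /a/: just /b/ — single C goes to the following onset.
V2 /a/ – V3 /o/: /b/ is a single consonant, so it becomes the next onset.
V3 /o/ – V4 /i/: cluster /kw/ — /kw/ is itself a permitted onset, so the whole cluster goes right; preceding coda = ∅.
V4 /i/ – V5 /o/: /bbw/ — longest licit onset from the right is /bw/, leaving /b/ as coda.
Result: spe.ba.bo.kwib.bwopb.
Syllable 4 is /kwib/ with coda /b/, so it is closed.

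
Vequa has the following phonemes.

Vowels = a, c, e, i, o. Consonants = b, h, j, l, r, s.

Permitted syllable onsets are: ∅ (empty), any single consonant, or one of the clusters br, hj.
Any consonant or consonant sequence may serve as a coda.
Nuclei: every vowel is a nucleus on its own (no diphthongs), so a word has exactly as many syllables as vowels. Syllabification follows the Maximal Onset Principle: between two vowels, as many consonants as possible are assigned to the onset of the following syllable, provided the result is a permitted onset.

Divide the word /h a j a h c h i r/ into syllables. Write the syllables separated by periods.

The vowels are a, a, c, i — 4 nuclei, so 4 syllables.
σ1/σ2 boundary: /j/ is a single consonant, so it becomes the next onset.
σ2/σ3 boundary: just /h/ — single C goes to the following onset.
σ3/σ4 boundary: /h/ is a single consonant, so it becomes the next onset.

ha.ja.hc.hir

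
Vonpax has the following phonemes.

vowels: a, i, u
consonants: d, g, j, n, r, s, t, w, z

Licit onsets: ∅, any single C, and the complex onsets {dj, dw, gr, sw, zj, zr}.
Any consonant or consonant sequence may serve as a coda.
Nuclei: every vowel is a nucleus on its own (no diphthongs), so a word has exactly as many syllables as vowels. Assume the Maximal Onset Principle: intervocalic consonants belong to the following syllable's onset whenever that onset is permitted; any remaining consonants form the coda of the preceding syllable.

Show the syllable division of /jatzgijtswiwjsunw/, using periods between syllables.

The vowels are a, i, i, u — 4 nuclei, so 4 syllables.
V1 /a/ – V2 /i/: /tzg/ splits as /tz/ + /g/ (/g/ is the longest suffix that is a licit onset).
V2 /i/ – V3 /i/: cluster /jtsw/ — the longest permitted-onset suffix is /sw/; onset = /sw/, preceding coda = /jt/.
V3 /i/ – V4 /u/: /wjs/ — longest licit onset from the right is /s/, leaving /wj/ as coda.

jatz.gijt.swiwj.sunw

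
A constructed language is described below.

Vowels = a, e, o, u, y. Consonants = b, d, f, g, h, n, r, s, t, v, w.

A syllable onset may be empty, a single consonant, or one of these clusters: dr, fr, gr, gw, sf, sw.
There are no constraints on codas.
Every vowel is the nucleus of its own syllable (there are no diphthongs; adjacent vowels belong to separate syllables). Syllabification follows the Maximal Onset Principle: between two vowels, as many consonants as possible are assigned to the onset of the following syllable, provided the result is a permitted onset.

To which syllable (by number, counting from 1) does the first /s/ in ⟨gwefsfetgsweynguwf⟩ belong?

2

Vowels present: e, e, e, y, u; each is a nucleus, giving 5 syllables.
V1 /e/ – V2 /e/: cluster /fsf/ — the longest permitted-onset suffix is /sf/; onset = /sf/, preceding coda = /f/.
V2 /e/ – V3 /e/: cluster /tgsw/ — the longest permitted-onset suffix is /sw/; onset = /sw/, preceding coda = /tg/.
V3 /e/ – V4 /y/: hiatus — the boundary sits between the two vowels.
V4 /y/ – V5 /u/: /ng/; trying suffixes from longest down, /g/ is the first permitted one, so coda /n/ | onset /g/.
Result: gwef.sfetg.swe.yn.guwf.
The first /s/ is in the onset of syllable 2 (/sfetg/).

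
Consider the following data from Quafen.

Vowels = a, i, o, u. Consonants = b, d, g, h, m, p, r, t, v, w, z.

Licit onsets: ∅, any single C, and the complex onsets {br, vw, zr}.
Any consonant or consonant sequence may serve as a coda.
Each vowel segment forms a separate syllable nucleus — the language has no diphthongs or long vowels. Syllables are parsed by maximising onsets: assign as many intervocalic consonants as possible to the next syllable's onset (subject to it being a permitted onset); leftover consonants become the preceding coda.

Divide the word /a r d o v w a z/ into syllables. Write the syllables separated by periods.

ar.do.vwaz

The vowels are a, o, a — 3 nuclei, so 3 syllables.
V1 /a/ – V2 /o/: cluster /rd/ — the longest permitted-onset suffix is /d/; onset = /d/, preceding coda = /r/.
V2 /o/ – V3 /a/: cluster /vw/ — /vw/ is itself a permitted onset, so the whole cluster goes right; preceding coda = ∅.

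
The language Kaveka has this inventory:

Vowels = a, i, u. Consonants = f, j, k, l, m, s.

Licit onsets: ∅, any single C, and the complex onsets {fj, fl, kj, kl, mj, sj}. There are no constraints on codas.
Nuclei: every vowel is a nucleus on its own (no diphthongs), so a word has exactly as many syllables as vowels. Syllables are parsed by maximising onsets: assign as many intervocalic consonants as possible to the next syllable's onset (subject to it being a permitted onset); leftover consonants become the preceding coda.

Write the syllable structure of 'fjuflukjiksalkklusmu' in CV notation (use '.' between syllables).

CCV.CCV.CCVC.CVCC.CCVC.CV

Nuclei (vowels): u, u, i, a, u, u → 6 syllables.
σ1/σ2 boundary: cluster /fl/ — /fl/ is itself a permitted onset, so the whole cluster goes right; preceding coda = ∅.
σ2/σ3 boundary: /kj/ — entire cluster is a permitted onset → onset /kj/, coda ∅.
σ3/σ4 boundary: /ks/; trying suffixes from longest down, /s/ is the first permitted one, so coda /k/ | onset /s/.
σ4/σ5 boundary: cluster /lkkl/ — the longest permitted-onset suffix is /kl/; onset = /kl/, preceding coda = /lk/.
σ5/σ6 boundary: /sm/ — longest licit onset from the right is /m/, leaving /s/ as coda.
So the parse is fju.flu.kjik.salk.klus.mu.
Mapping each syllable to C/V: /fju/ → CCV, /flu/ → CCV, /kjik/ → CCVC, /salk/ → CVCC, /klus/ → CCVC, /mu/ → CV.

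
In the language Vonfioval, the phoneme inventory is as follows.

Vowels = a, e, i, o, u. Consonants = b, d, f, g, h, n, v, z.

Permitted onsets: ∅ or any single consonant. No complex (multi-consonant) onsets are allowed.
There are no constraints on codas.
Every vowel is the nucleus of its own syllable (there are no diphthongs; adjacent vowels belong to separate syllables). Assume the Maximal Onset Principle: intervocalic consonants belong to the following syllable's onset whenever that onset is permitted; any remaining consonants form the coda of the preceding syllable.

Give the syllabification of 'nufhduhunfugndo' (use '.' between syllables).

nufh.du.hun.fugn.do

Vowels present: u, u, u, u, o; each is a nucleus, giving 5 syllables.
Between /u/ (V1) and /u/ (V2): cluster /fhd/ — the longest permitted-onset suffix is /d/; onset = /d/, preceding coda = /fh/.
Between /u/ (V2) and /u/ (V3): /h/ → onset of the next syllable (single consonants are always licit onsets).
Between /u/ (V3) and /u/ (V4): cluster /nf/ — the longest permitted-onset suffix is /f/; onset = /f/, preceding coda = /n/.
Between /u/ (V4) and /o/ (V5): /gnd/ — longest licit onset from the right is /d/, leaving /gn/ as coda.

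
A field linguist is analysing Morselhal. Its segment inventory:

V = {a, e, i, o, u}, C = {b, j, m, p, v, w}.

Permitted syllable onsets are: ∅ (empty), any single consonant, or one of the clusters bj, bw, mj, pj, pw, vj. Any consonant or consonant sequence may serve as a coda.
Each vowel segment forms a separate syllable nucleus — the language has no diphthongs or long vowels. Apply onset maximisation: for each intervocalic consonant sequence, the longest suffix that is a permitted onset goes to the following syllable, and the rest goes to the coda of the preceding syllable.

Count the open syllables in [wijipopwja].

Nuclei (vowels): i, i, o, a → 4 syllables.
V1 /i/ – V2 /i/: just /j/ — single C goes to the following onset.
V2 /i/ – V3 /o/: just /p/ — single C goes to the following onset.
V3 /o/ – V4 /a/: /pwj/ — longest licit onset from the right is /j/, leaving /pw/ as coda.
So the parse is wi.ji.popw.ja.
Classifying each syllable: /wi/ (open), /ji/ (open), /popw/ (closed), /ja/ (open).
Open syllables: 3.

3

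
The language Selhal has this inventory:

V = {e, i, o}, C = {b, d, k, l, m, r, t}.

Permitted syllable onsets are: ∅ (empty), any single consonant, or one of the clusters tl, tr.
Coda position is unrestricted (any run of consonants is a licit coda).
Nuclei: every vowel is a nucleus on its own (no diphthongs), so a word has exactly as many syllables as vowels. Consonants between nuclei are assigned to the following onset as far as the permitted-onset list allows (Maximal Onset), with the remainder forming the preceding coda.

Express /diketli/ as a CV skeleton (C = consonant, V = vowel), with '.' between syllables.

Nuclei (vowels): i, e, i → 3 syllables.
/i…e/ gap (V1→V2): /k/ is a single consonant, so it becomes the next onset.
/e…i/ gap (V2→V3): /tl/ is a licit onset in full, so it all attaches to the next syllable.
So the parse is di.ke.tli.
Mapping each syllable to C/V: /di/ → CV, /ke/ → CV, /tli/ → CCV.

CV.CV.CCV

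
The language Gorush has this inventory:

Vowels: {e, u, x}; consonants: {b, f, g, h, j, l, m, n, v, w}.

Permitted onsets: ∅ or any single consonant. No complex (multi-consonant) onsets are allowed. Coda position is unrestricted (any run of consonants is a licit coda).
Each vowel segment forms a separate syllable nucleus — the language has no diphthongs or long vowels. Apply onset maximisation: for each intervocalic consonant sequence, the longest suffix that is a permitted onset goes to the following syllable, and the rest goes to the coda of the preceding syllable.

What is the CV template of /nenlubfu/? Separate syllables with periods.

Nuclei (vowels): e, u, u → 3 syllables.
/e…u/ gap (V1→V2): /nl/ splits as /n/ + /l/ (/l/ is the longest suffix that is a licit onset).
/u…u/ gap (V2→V3): /bf/ — longest licit onset from the right is /f/, leaving /b/ as coda.
So the parse is nen.lub.fu.
Mapping each syllable to C/V: /nen/ → CVC, /lub/ → CVC, /fu/ → CV.

CVC.CVC.CV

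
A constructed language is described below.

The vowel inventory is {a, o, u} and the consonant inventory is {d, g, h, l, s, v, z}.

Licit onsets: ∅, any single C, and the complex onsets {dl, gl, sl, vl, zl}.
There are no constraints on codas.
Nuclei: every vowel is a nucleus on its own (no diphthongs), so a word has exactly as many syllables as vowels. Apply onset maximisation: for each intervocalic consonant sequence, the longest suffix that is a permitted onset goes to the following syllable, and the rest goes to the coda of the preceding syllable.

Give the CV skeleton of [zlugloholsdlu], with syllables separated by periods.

CCV.CCV.CVCC.CCV

Nuclei (vowels): u, o, o, u → 4 syllables.
Between /u/ (V1) and /o/ (V2): cluster /gl/ — /gl/ is itself a permitted onset, so the whole cluster goes right; preceding coda = ∅.
Between /o/ (V2) and /o/ (V3): /h/ is a single consonant, so it becomes the next onset.
Between /o/ (V3) and /u/ (V4): /lsdl/ splits as /ls/ + /dl/ (/dl/ is the longest suffix that is a licit onset).
Syllabification: zlu.glo.hols.dlu.
Mapping each syllable to C/V: /zlu/ → CCV, /glo/ → CCV, /hols/ → CVCC, /dlu/ → CCV.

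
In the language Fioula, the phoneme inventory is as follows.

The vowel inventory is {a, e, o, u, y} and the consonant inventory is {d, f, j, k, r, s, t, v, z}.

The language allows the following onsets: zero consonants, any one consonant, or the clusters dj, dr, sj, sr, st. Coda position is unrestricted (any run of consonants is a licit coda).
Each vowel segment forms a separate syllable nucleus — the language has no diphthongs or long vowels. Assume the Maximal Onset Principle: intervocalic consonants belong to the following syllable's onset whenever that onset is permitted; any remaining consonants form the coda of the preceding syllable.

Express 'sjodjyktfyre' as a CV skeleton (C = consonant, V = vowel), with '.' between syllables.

CCV.CCVCC.CV.CV

The vowels are o, y, y, e — 4 nuclei, so 4 syllables.
V1 /o/ – V2 /y/: cluster /dj/ — /dj/ is itself a permitted onset, so the whole cluster goes right; preceding coda = ∅.
V2 /y/ – V3 /y/: cluster /ktf/ — the longest permitted-onset suffix is /f/; onset = /f/, preceding coda = /kt/.
V3 /y/ – V4 /e/: just /r/ — single C goes to the following onset.
Putting it together: sjo.djykt.fy.re.
Mapping each syllable to C/V: /sjo/ → CCV, /djykt/ → CCVCC, /fy/ → CV, /re/ → CV.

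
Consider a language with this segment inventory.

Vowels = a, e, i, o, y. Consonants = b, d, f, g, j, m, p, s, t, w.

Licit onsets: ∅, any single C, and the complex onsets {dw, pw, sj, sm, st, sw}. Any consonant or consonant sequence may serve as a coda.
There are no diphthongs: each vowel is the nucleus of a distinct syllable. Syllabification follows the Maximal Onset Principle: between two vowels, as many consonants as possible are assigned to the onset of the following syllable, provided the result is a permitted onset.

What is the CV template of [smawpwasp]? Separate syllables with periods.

Nuclei (vowels): a, a → 2 syllables.
Between /a/ (V1) and /a/ (V2): /wpw/ — longest licit onset from the right is /pw/, leaving /w/ as coda.
So the parse is smaw.pwasp.
Mapping each syllable to C/V: /smaw/ → CCVC, /pwasp/ → CCVCC.

CCVC.CCVCC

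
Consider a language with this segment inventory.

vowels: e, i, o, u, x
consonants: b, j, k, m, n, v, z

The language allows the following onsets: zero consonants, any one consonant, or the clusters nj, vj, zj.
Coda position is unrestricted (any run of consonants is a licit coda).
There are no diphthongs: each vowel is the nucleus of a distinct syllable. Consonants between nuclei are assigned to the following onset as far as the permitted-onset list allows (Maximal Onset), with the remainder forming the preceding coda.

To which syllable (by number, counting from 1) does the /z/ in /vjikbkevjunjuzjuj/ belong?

5

Vowels present: i, e, u, u, u; each is a nucleus, giving 5 syllables.
σ1/σ2 boundary: /kbk/ splits as /kb/ + /k/ (/k/ is the longest suffix that is a licit onset).
σ2/σ3 boundary: cluster /vj/ — /vj/ is itself a permitted onset, so the whole cluster goes right; preceding coda = ∅.
σ3/σ4 boundary: /nj/ — entire cluster is a permitted onset → onset /nj/, coda ∅.
σ4/σ5 boundary: /zj/ is a licit onset in full, so it all attaches to the next syllable.
Putting it together: vjikb.ke.vju.nju.zjuj.
The /z/ is in the onset of syllable 5 (/zjuj/).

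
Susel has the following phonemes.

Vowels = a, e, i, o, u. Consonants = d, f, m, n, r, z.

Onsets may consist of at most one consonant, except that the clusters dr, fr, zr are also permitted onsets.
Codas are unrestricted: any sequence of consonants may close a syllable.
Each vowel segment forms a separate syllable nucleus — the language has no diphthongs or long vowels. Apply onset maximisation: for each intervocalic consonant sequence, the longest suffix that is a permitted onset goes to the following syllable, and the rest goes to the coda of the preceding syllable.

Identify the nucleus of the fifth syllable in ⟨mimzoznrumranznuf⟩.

The vowels are i, o, u, a, u — 5 nuclei, so 5 syllables.
The fifth nucleus (vowel 5 from the left) is /u/.

u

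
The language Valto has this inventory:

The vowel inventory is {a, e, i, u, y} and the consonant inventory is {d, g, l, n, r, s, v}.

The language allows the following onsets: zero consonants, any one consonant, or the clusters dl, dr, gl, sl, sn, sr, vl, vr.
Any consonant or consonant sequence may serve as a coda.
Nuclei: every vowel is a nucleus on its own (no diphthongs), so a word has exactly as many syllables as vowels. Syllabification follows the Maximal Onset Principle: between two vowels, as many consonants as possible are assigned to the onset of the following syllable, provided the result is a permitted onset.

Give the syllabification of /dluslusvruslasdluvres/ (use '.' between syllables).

Nuclei (vowels): u, u, u, a, u, e → 6 syllables.
σ1/σ2 boundary: /sl/ is a licit onset in full, so it all attaches to the next syllable.
σ2/σ3 boundary: /svr/ — longest licit onset from the right is /vr/, leaving /s/ as coda.
σ3/σ4 boundary: /sl/ is a licit onset in full, so it all attaches to the next syllable.
σ4/σ5 boundary: /sdl/ — longest licit onset from the right is /dl/, leaving /s/ as coda.
σ5/σ6 boundary: /vr/ — entire cluster is a permitted onset → onset /vr/, coda ∅.

dlu.slus.vru.slas.dlu.vres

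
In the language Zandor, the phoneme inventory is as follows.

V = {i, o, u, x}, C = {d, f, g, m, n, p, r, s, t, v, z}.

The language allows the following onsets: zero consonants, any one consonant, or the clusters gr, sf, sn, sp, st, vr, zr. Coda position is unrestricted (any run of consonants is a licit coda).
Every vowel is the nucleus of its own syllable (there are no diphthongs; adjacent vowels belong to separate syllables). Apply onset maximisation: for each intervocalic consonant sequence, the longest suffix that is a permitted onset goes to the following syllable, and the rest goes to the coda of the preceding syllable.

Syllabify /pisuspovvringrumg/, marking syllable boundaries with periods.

Vowels present: i, u, o, i, u; each is a nucleus, giving 5 syllables.
/i…u/ gap (V1→V2): /s/ → onset of the next syllable (single consonants are always licit onsets).
/u…o/ gap (V2→V3): /sp/ — entire cluster is a permitted onset → onset /sp/, coda ∅.
/o…i/ gap (V3→V4): /vvr/; trying suffixes from longest down, /vr/ is the first permitted one, so coda /v/ | onset /vr/.
/i…u/ gap (V4→V5): /ngr/; trying suffixes from longest down, /gr/ is the first permitted one, so coda /n/ | onset /gr/.

pi.su.spov.vrin.grumg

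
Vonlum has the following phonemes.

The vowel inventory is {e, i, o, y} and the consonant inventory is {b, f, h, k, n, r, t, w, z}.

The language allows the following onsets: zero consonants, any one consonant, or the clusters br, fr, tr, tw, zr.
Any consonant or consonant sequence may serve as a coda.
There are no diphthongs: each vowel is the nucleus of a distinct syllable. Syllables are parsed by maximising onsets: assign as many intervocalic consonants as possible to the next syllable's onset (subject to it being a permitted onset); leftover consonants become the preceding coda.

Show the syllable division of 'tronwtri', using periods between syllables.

tronw.tri

Vowels present: o, i; each is a nucleus, giving 2 syllables.
Between /o/ (V1) and /i/ (V2): /nwtr/; trying suffixes from longest down, /tr/ is the first permitted one, so coda /nw/ | onset /tr/.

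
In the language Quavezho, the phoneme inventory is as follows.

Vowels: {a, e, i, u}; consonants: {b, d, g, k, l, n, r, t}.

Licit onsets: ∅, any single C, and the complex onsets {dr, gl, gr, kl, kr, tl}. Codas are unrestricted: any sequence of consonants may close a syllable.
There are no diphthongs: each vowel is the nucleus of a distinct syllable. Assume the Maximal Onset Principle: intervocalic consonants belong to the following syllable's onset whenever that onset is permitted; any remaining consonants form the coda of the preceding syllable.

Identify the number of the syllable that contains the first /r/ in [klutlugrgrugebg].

The vowels are u, u, u, e — 4 nuclei, so 4 syllables.
σ1/σ2 boundary: /tl/ — entire cluster is a permitted onset → onset /tl/, coda ∅.
σ2/σ3 boundary: cluster /grgr/ — the longest permitted-onset suffix is /gr/; onset = /gr/, preceding coda = /gr/.
σ3/σ4 boundary: /g/ → onset of the next syllable (single consonants are always licit onsets).
So the parse is klu.tlugr.gru.gebg.
The first /r/ is in the coda of syllable 2 (/tlugr/).

2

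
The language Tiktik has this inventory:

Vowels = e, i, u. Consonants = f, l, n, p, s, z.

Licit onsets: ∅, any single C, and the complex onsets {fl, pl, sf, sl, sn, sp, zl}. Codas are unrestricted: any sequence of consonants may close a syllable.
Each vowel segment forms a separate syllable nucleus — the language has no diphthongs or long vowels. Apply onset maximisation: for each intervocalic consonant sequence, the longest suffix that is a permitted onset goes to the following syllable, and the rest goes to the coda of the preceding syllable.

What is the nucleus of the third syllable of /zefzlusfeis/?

Vowels present: e, u, e, i; each is a nucleus, giving 4 syllables.
The third nucleus (vowel 3 from the left) is /e/.

e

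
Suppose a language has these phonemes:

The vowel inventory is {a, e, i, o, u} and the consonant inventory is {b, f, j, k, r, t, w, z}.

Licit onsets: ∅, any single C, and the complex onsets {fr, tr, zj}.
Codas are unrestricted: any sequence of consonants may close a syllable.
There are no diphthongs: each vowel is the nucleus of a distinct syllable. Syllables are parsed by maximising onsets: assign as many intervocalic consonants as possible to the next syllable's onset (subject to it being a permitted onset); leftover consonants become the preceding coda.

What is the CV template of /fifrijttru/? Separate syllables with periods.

The vowels are i, i, u — 3 nuclei, so 3 syllables.
σ1/σ2 boundary: /fr/ is a licit onset in full, so it all attaches to the next syllable.
σ2/σ3 boundary: /jttr/ — longest licit onset from the right is /tr/, leaving /jt/ as coda.
Putting it together: fi.frijt.tru.
Mapping each syllable to C/V: /fi/ → CV, /frijt/ → CCVCC, /tru/ → CCV.

CV.CCVCC.CCV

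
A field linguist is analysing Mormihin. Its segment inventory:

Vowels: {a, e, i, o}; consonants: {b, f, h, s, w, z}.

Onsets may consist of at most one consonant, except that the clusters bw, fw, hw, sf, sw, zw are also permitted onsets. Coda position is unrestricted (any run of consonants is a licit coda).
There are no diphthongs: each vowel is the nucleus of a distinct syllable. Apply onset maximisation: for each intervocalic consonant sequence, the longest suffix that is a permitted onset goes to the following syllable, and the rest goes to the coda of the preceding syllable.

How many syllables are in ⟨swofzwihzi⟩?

3

Nuclei (vowels): o, i, i → 3 syllables.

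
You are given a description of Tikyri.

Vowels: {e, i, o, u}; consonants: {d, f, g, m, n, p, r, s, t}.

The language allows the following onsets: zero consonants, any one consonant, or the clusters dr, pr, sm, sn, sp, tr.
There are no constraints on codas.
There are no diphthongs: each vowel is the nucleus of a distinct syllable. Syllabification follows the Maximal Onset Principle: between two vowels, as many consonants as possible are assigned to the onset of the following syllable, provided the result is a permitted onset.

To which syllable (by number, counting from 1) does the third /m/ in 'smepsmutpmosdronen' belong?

Vowels present: e, u, o, o, e; each is a nucleus, giving 5 syllables.
V1 /e/ – V2 /u/: /psm/ splits as /p/ + /sm/ (/sm/ is the longest suffix that is a licit onset).
V2 /u/ – V3 /o/: /tpm/; trying suffixes from longest down, /m/ is the first permitted one, so coda /tp/ | onset /m/.
V3 /o/ – V4 /o/: /sdr/; trying suffixes from longest down, /dr/ is the first permitted one, so coda /s/ | onset /dr/.
V4 /o/ – V5 /e/: /n/ is a single consonant, so it becomes the next onset.
Syllabification: smep.smutp.mos.dro.nen.
The third /m/ is in the onset of syllable 3 (/mos/).

3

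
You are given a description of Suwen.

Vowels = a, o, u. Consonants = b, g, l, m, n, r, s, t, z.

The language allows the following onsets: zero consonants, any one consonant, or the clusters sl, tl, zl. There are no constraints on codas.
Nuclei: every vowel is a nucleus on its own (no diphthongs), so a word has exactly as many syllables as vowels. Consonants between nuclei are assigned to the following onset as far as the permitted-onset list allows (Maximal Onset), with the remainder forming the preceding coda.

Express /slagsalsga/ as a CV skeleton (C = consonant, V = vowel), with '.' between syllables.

CCVC.CVCC.CV

Vowels present: a, a, a; each is a nucleus, giving 3 syllables.
V1 /a/ – V2 /a/: /gs/ — longest licit onset from the right is /s/, leaving /g/ as coda.
V2 /a/ – V3 /a/: /lsg/; trying suffixes from longest down, /g/ is the first permitted one, so coda /ls/ | onset /g/.
So the parse is slag.sals.ga.
Mapping each syllable to C/V: /slag/ → CCVC, /sals/ → CVCC, /ga/ → CV.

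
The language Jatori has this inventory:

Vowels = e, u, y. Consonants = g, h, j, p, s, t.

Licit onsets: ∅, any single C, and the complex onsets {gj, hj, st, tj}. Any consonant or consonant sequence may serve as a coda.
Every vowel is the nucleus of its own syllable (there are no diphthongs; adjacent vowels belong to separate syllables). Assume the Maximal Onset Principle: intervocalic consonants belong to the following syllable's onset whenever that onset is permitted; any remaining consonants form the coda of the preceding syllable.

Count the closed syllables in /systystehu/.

Nuclei (vowels): y, y, e, u → 4 syllables.
σ1/σ2 boundary: /st/ — entire cluster is a permitted onset → onset /st/, coda ∅.
σ2/σ3 boundary: cluster /st/ — /st/ is itself a permitted onset, so the whole cluster goes right; preceding coda = ∅.
σ3/σ4 boundary: /h/ is a single consonant, so it becomes the next onset.
Putting it together: sy.sty.ste.hu.
Classifying each syllable: /sy/ (open), /sty/ (open), /ste/ (open), /hu/ (open).
Closed syllables: 0.

0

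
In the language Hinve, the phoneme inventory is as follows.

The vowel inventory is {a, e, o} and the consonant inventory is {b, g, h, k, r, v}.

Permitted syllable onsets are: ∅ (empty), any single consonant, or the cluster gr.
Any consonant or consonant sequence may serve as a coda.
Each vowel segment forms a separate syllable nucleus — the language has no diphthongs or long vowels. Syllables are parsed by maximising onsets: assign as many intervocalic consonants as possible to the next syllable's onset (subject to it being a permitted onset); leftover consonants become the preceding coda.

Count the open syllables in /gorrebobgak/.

1

Nuclei (vowels): o, e, o, a → 4 syllables.
σ1/σ2 boundary: /rr/; trying suffixes from longest down, /r/ is the first permitted one, so coda /r/ | onset /r/.
σ2/σ3 boundary: just /b/ — single C goes to the following onset.
σ3/σ4 boundary: cluster /bg/ — the longest permitted-onset suffix is /g/; onset = /g/, preceding coda = /b/.
Result: gor.re.bob.gak.
Classifying each syllable: /gor/ (closed), /re/ (open), /bob/ (closed), /gak/ (closed).
Open syllables: 1.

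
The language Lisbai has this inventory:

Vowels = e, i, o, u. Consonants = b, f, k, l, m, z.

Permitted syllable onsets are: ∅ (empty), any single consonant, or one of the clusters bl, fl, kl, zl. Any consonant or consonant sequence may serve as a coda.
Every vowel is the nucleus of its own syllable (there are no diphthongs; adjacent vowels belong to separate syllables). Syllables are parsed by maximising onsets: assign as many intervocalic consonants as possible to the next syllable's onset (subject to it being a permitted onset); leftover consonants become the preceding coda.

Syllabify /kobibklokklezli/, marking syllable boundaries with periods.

Vowels present: o, i, o, e, i; each is a nucleus, giving 5 syllables.
/o…i/ gap (V1→V2): /b/ is a single consonant, so it becomes the next onset.
/i…o/ gap (V2→V3): cluster /bkl/ — the longest permitted-onset suffix is /kl/; onset = /kl/, preceding coda = /b/.
/o…e/ gap (V3→V4): /kkl/ splits as /k/ + /kl/ (/kl/ is the longest suffix that is a licit onset).
/e…i/ gap (V4→V5): /zl/ — entire cluster is a permitted onset → onset /zl/, coda ∅.

ko.bib.klok.kle.zli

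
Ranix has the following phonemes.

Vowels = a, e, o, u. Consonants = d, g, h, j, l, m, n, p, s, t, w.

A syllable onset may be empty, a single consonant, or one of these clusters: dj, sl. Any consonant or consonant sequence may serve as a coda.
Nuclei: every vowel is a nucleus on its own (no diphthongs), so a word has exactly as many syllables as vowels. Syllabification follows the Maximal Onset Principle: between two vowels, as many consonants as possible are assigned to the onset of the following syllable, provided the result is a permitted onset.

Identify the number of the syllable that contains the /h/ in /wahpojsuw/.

The vowels are a, o, u — 3 nuclei, so 3 syllables.
Between /a/ (V1) and /o/ (V2): /hp/; trying suffixes from longest down, /p/ is the first permitted one, so coda /h/ | onset /p/.
Between /o/ (V2) and /u/ (V3): /js/; trying suffixes from longest down, /s/ is the first permitted one, so coda /j/ | onset /s/.
Result: wah.poj.suw.
The /h/ is in the coda of syllable 1 (/wah/).

1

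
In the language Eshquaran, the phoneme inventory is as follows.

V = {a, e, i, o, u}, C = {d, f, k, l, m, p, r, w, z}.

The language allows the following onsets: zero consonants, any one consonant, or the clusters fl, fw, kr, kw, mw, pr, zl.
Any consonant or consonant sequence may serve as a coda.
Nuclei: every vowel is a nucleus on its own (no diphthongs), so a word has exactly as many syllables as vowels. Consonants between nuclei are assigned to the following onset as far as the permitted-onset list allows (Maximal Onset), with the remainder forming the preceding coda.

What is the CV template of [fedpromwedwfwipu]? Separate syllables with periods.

Nuclei (vowels): e, o, e, i, u → 5 syllables.
V1 /e/ – V2 /o/: /dpr/; trying suffixes from longest down, /pr/ is the first permitted one, so coda /d/ | onset /pr/.
V2 /o/ – V3 /e/: /mw/ — entire cluster is a permitted onset → onset /mw/, coda ∅.
V3 /e/ – V4 /i/: /dwfw/ — longest licit onset from the right is /fw/, leaving /dw/ as coda.
V4 /i/ – V5 /u/: just /p/ — single C goes to the following onset.
Syllabification: fed.pro.mwedw.fwi.pu.
Mapping each syllable to C/V: /fed/ → CVC, /pro/ → CCV, /mwedw/ → CCVCC, /fwi/ → CCV, /pu/ → CV.

CVC.CCV.CCVCC.CCV.CV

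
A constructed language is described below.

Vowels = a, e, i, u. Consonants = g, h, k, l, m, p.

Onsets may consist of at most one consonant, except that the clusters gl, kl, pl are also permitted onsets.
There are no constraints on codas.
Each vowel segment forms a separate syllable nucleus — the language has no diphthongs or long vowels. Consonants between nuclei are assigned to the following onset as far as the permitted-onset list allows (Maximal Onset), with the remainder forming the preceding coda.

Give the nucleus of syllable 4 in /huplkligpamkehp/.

Nuclei (vowels): u, i, a, e → 4 syllables.
The fourth nucleus (vowel 4 from the left) is /e/.

e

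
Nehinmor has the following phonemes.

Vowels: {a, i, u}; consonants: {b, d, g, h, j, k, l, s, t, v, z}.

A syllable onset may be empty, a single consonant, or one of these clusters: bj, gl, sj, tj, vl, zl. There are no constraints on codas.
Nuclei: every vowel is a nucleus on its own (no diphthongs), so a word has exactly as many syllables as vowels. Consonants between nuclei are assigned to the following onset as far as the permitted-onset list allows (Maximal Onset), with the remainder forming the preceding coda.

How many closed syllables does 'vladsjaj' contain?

The vowels are a, a — 2 nuclei, so 2 syllables.
V1 /a/ – V2 /a/: /dsj/; trying suffixes from longest down, /sj/ is the first permitted one, so coda /d/ | onset /sj/.
So the parse is vlad.sjaj.
Classifying each syllable: /vlad/ (closed), /sjaj/ (closed).
Closed syllables: 2.

2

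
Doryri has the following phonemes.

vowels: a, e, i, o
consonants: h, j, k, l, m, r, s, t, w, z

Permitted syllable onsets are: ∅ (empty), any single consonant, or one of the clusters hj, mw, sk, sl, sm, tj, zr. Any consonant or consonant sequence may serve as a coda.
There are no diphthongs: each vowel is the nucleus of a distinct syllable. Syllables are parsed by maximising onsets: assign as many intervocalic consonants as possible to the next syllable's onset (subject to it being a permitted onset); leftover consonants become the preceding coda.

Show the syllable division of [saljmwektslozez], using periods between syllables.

salj.mwekt.slo.zez

The vowels are a, e, o, e — 4 nuclei, so 4 syllables.
σ1/σ2 boundary: cluster /ljmw/ — the longest permitted-onset suffix is /mw/; onset = /mw/, preceding coda = /lj/.
σ2/σ3 boundary: /ktsl/ splits as /kt/ + /sl/ (/sl/ is the longest suffix that is a licit onset).
σ3/σ4 boundary: /z/ → onset of the next syllable (single consonants are always licit onsets).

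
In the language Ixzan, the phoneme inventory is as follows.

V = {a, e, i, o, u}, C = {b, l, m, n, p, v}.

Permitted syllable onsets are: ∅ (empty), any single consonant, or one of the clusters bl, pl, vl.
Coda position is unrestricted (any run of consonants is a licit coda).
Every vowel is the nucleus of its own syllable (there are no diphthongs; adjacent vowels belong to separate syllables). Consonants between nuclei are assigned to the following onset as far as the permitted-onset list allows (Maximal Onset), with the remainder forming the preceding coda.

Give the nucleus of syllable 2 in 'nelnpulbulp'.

Vowels present: e, u, u; each is a nucleus, giving 3 syllables.
The second nucleus (vowel 2 from the left) is /u/.

u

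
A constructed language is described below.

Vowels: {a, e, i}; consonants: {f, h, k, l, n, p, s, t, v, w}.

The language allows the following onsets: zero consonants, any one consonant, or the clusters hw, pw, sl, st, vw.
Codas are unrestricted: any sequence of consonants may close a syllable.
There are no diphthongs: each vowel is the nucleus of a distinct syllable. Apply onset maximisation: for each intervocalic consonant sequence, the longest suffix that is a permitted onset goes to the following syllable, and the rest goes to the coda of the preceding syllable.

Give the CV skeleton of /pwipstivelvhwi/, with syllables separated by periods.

Vowels present: i, i, e, i; each is a nucleus, giving 4 syllables.
V1 /i/ – V2 /i/: /pst/; trying suffixes from longest down, /st/ is the first permitted one, so coda /p/ | onset /st/.
V2 /i/ – V3 /e/: /v/ → onset of the next syllable (single consonants are always licit onsets).
V3 /e/ – V4 /i/: /lvhw/ — longest licit onset from the right is /hw/, leaving /lv/ as coda.
So the parse is pwip.sti.velv.hwi.
Mapping each syllable to C/V: /pwip/ → CCVC, /sti/ → CCV, /velv/ → CVCC, /hwi/ → CCV.

CCVC.CCV.CVCC.CCV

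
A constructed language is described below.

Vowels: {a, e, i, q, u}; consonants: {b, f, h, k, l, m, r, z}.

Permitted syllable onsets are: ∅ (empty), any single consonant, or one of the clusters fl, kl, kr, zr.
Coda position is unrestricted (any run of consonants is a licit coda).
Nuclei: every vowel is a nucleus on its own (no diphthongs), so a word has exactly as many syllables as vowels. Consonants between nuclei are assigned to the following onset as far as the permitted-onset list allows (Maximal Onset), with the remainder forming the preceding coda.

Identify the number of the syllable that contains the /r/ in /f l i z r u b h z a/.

2

Vowels present: i, u, a; each is a nucleus, giving 3 syllables.
σ1/σ2 boundary: /zr/ — entire cluster is a permitted onset → onset /zr/, coda ∅.
σ2/σ3 boundary: /bhz/; trying suffixes from longest down, /z/ is the first permitted one, so coda /bh/ | onset /z/.
Result: fli.zrubh.za.
The /r/ is in the onset of syllable 2 (/zrubh/).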